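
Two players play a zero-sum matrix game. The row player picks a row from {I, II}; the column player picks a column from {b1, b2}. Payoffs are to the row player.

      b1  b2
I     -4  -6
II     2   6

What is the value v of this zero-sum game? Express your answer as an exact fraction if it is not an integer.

2

Row minima: I → -6, II → 2; maximin = 2.
Column maxima: b1 → 2, b2 → 6; minimax = 2.
Since maximin = minimax = 2, there is a saddle point and the value is 2.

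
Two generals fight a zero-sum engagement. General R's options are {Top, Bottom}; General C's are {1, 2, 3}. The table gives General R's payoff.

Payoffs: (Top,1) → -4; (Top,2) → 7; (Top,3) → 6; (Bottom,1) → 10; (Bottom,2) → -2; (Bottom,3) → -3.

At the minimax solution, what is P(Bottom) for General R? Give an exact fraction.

10/23

Row minima: Top → -4, Bottom → -3; maximin = -3.
Column maxima: 1 → 10, 2 → 7, 3 → 6; minimax = 6.
-3 ≠ 6, so there is no saddle point; optimal play is mixed.
2 is strictly dominated by 3 (it gives General R strictly more in every row), so General C never plays it.
On the remaining 2×2 (Top, Bottom vs 1, 3):
Let General R play Top with probability p. Expected payoff against 1: (-4)p + 10(1−p) = −14p + 10; against 3: 6p + (-3)(1−p) = 9p − 3.
Setting these equal: −14p + 10 = 9p − 3 ⇒ −23p = -13 ⇒ p = 13/23, and the value is (-14)·(13/23) + 10 = 48/23.
For General C: with q = P(1), equating Top's and Bottom's payoffs gives −10q + 6 = 13q − 3 ⇒ q = 9/23.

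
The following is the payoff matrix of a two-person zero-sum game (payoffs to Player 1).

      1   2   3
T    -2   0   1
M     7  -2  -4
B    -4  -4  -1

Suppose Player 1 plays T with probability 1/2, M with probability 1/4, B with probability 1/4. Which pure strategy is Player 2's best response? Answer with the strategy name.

If Player 2 plays 1, Player 1's expected payoff is (1/2)·(-2) + (1/4)·7 + (1/4)·(-4) = -1/4.
If Player 2 plays 2, Player 1's expected payoff is (1/2)·0 + (1/4)·(-2) + (1/4)·(-4) = -3/2.
If Player 2 plays 3, Player 1's expected payoff is (1/2)·1 + (1/4)·(-4) + (1/4)·(-1) = -3/4.
Player 2 minimizes Player 1's payoff; the smallest is -3/2, so the best response is 2.

2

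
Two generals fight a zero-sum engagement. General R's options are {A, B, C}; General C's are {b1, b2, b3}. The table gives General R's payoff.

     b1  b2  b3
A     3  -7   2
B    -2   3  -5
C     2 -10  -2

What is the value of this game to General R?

Row minima: A → -7, B → -5, C → -10; maximin = -5.
Column maxima: b1 → 3, b2 → 3, b3 → 2; minimax = 2.
-5 ≠ 2, so there is no saddle point; optimal play is mixed.
C is strictly dominated by A, so General R never plays it.
b1 is strictly dominated by b3 (it gives General R strictly more in every row), so General C never plays it.
On the remaining 2×2 (A, B vs b2, b3):
Let General R play A with probability p. Expected payoff against b2: (-7)p + 3(1−p) = −10p + 3; against b3: 2p + (-5)(1−p) = 7p − 5.
Setting these equal: −10p + 3 = 7p − 5 ⇒ −17p = -8 ⇒ p = 8/17, and the value is (-10)·(8/17) + 3 = -29/17.
For General C: with q = P(b2), equating A's and B's payoffs gives −9q + 2 = 8q − 5 ⇒ q = 7/17.

-29/17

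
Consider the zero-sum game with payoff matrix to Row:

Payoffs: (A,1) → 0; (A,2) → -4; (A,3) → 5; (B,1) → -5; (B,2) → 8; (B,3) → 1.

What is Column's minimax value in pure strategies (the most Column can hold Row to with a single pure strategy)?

0

Column maxima: 1 → 0, 2 → 8, 3 → 5.
The smallest of these is 0.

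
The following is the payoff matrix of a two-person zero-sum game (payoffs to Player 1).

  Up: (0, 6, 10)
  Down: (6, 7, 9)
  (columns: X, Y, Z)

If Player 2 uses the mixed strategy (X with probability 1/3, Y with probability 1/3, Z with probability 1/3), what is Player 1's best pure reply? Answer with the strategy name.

Expected payoff of Up: (1/3)·0 + (1/3)·6 + (1/3)·10 = 16/3.
Expected payoff of Down: (1/3)·6 + (1/3)·7 + (1/3)·9 = 22/3.
The largest is 22/3, so Player 1's best response is Down.

Down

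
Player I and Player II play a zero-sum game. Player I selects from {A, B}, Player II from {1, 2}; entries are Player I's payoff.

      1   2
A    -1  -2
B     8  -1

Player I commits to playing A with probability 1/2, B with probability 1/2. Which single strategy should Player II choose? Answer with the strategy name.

2

If Player II plays 1, Player I's expected payoff is (1/2)·(-1) + (1/2)·8 = 7/2.
If Player II plays 2, Player I's expected payoff is (1/2)·(-2) + (1/2)·(-1) = -3/2.
Player II minimizes Player I's payoff; the smallest is -3/2, so the best response is 2.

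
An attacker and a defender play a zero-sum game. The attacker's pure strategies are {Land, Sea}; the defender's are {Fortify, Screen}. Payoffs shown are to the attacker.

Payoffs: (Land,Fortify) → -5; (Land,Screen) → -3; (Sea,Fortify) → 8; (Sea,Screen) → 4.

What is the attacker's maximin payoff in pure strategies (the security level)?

4

Row minima: Land → -5, Sea → 4.
The best of these is 4.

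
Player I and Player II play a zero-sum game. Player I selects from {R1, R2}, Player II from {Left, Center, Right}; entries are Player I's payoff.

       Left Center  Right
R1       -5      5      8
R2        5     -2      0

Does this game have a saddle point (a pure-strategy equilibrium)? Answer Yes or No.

No

Row minima: R1 → -5, R2 → -2; maximin = -2.
Column maxima: Left → 5, Center → 5, Right → 8; minimax = 5.
-2 ≠ 5, so no pure-strategy equilibrium exists.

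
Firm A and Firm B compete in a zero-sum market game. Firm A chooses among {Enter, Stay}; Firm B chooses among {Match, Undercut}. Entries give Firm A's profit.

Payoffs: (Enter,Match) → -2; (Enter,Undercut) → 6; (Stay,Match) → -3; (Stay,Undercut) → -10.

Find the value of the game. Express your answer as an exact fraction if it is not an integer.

Row minima: Enter → -2, Stay → -10; maximin = -2.
Column maxima: Match → -2, Undercut → 6; minimax = -2.
Since maximin = minimax = -2, there is a saddle point and the value is -2.

-2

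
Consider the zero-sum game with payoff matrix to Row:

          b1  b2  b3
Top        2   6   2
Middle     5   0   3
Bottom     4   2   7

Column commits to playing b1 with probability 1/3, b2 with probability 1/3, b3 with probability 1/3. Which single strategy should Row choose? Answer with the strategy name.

Bottom

Expected payoff of Top: (1/3)·2 + (1/3)·6 + (1/3)·2 = 10/3.
Expected payoff of Middle: (1/3)·5 + (1/3)·0 + (1/3)·3 = 8/3.
Expected payoff of Bottom: (1/3)·4 + (1/3)·2 + (1/3)·7 = 13/3.
The largest is 13/3, so Row's best response is Bottom.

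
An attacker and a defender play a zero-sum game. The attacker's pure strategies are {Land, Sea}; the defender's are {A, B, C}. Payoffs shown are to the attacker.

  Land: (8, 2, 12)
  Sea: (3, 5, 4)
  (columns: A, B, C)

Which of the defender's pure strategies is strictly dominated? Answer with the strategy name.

A holds the attacker's payoff strictly below C in every row: 8 < 12, 3 < 4.
So C is strictly dominated for the defender.

C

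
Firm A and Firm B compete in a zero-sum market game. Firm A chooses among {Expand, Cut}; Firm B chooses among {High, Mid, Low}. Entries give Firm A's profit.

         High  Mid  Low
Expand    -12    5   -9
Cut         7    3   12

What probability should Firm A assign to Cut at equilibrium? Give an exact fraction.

Row minima: Expand → -12, Cut → 3; maximin = 3.
Column maxima: High → 7, Mid → 5, Low → 12; minimax = 5.
3 ≠ 5, so there is no saddle point; optimal play is mixed.
Low is strictly dominated by High (it gives Firm A strictly more in every row), so Firm B never plays it.
On the remaining 2×2 (Expand, Cut vs High, Mid):
Let Firm A play Expand with probability p. Expected payoff against High: (-12)p + 7(1−p) = −19p + 7; against Mid: 5p + 3(1−p) = 2p + 3.
Setting these equal: −19p + 7 = 2p + 3 ⇒ −21p = -4 ⇒ p = 4/21, and the value is (-19)·(4/21) + 7 = 71/21.
For Firm B: with q = P(High), equating Expand's and Cut's payoffs gives −17q + 5 = 4q + 3 ⇒ q = 2/21.

17/21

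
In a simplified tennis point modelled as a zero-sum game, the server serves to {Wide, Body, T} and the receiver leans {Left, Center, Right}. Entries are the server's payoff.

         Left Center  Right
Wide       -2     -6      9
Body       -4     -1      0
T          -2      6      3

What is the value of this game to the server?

Row minima: Wide → -6, Body → -4, T → -2; maximin = -2.
Column maxima: Left → -2, Center → 6, Right → 9; minimax = -2.
Since maximin = minimax = -2, there is a saddle point and the value is -2.

-2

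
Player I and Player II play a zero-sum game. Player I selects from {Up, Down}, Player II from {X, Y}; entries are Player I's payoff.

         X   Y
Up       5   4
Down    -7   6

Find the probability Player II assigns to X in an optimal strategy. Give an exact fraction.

1/7

Row minima: Up → 4, Down → -7; maximin = 4.
Column maxima: X → 5, Y → 6; minimax = 5.
4 ≠ 5, so there is no saddle point; optimal play is mixed.
Let Player I play Up with probability p. Expected payoff against X: 5p + (-7)(1−p) = 12p − 7; against Y: 4p + 6(1−p) = −2p + 6.
Setting these equal: 12p − 7 = −2p + 6 ⇒ 14p = 13 ⇒ p = 13/14, and the value is (12)·(13/14) − 7 = 29/7.
For Player II: with q = P(X), equating Up's and Down's payoffs gives q + 4 = −13q + 6 ⇒ q = 1/7.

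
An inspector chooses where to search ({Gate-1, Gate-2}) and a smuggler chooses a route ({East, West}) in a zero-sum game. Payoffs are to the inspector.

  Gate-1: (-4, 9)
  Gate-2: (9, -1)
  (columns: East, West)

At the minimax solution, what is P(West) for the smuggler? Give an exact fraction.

Row minima: Gate-1 → -4, Gate-2 → -1; maximin = -1.
Column maxima: East → 9, West → 9; minimax = 9.
-1 ≠ 9, so there is no saddle point; optimal play is mixed.
Let the inspector play Gate-1 with probability p. Expected payoff against East: (-4)p + 9(1−p) = −13p + 9; against West: 9p + (-1)(1−p) = 10p − 1.
Setting these equal: −13p + 9 = 10p − 1 ⇒ −23p = -10 ⇒ p = 10/23, and the value is (-13)·(10/23) + 9 = 77/23.
For the smuggler: with q = P(East), equating Gate-1's and Gate-2's payoffs gives −13q + 9 = 10q − 1 ⇒ q = 10/23.

13/23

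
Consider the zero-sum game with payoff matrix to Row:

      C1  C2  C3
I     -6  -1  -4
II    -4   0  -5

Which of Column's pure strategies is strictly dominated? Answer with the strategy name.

C1 holds Row's payoff strictly below C2 in every row: -6 < -1, -4 < 0.
So C2 is strictly dominated for Column.

C2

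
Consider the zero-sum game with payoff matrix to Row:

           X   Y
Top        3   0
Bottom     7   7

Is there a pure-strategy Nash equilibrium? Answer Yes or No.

Row minima: Top → 0, Bottom → 7; maximin = 7.
Column maxima: X → 7, Y → 7; minimax = 7.
maximin = minimax = 7, so a saddle point exists.

Yes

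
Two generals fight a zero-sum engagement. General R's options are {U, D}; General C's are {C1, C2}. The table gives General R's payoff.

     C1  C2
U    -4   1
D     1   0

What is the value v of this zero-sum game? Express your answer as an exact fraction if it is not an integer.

Row minima: U → -4, D → 0; maximin = 0.
Column maxima: C1 → 1, C2 → 1; minimax = 1.
0 ≠ 1, so there is no saddle point; optimal play is mixed.
Let General R play U with probability p. Expected payoff against C1: (-4)p + 1(1−p) = −5p + 1; against C2: 1p + 0(1−p) = p.
Setting these equal: −5p + 1 = p ⇒ −6p = -1 ⇒ p = 1/6, and the value is (-5)·(1/6) + 1 = 1/6.
For General C: with q = P(C1), equating U's and D's payoffs gives −5q + 1 = q ⇒ q = 1/6.

1/6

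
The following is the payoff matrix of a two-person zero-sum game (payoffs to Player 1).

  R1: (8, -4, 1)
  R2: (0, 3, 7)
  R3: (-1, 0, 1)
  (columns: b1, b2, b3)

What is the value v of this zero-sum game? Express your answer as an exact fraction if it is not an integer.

Row minima: R1 → -4, R2 → 0, R3 → -1; maximin = 0.
Column maxima: b1 → 8, b2 → 3, b3 → 7; minimax = 3.
0 ≠ 3, so there is no saddle point; optimal play is mixed.
R3 is strictly dominated by R2, so Player 1 never plays it.
b3 is strictly dominated by b2 (it gives Player 1 strictly more in every row), so Player 2 never plays it.
On the remaining 2×2 (R1, R2 vs b1, b2):
Let Player 1 play R1 with probability p. Expected payoff against b1: 8p + 0(1−p) = 8p; against b2: (-4)p + 3(1−p) = −7p + 3.
Setting these equal: 8p = −7p + 3 ⇒ 15p = 3 ⇒ p = 1/5, and the value is (8)·(1/5) = 8/5.
For Player 2: with q = P(b1), equating R1's and R2's payoffs gives 12q − 4 = −3q + 3 ⇒ q = 7/15.

8/5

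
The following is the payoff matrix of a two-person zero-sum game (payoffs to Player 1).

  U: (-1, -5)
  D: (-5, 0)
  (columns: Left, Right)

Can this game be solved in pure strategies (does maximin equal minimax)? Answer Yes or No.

Row minima: U → -5, D → -5; maximin = -5.
Column maxima: Left → -1, Right → 0; minimax = -1.
-5 ≠ -1, so no pure-strategy equilibrium exists.

No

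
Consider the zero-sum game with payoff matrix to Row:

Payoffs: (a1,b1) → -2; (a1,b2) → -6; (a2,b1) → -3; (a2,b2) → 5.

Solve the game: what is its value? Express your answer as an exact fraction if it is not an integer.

Row minima: a1 → -6, a2 → -3; maximin = -3.
Column maxima: b1 → -2, b2 → 5; minimax = -2.
-3 ≠ -2, so there is no saddle point; optimal play is mixed.
Let Row play a1 with probability p. Expected payoff against b1: (-2)p + (-3)(1−p) = p − 3; against b2: (-6)p + 5(1−p) = −11p + 5.
Setting these equal: p − 3 = −11p + 5 ⇒ 12p = 8 ⇒ p = 2/3, and the value is (1)·(2/3) − 3 = -7/3.
For Column: with q = P(b1), equating a1's and a2's payoffs gives 4q − 6 = −8q + 5 ⇒ q = 11/12.

-7/3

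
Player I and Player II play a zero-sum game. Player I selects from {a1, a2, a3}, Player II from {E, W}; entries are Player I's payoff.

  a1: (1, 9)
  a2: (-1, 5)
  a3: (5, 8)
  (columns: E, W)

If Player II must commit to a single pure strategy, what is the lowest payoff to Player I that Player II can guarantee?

Column maxima: E → 5, W → 9.
The smallest of these is 5.

5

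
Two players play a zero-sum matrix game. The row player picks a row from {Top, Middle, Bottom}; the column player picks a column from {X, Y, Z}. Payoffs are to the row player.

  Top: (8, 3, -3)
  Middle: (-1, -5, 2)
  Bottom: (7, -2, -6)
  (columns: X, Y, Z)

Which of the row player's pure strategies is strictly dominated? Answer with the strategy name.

Top gives a strictly higher payoff than Bottom against every column: 8 > 7, 3 > -2, -3 > -6.
So Bottom is strictly dominated and the row player never plays it.

Bottom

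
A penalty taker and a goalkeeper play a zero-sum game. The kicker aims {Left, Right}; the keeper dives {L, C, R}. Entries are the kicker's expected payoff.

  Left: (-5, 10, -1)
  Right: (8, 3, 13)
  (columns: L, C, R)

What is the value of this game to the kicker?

Row minima: Left → -5, Right → 3; maximin = 3.
Column maxima: L → 8, C → 10, R → 13; minimax = 8.
3 ≠ 8, so there is no saddle point; optimal play is mixed.
R is strictly dominated by L (it gives the kicker strictly more in every row), so the keeper never plays it.
On the remaining 2×2 (Left, Right vs L, C):
Let the kicker play Left with probability p. Expected payoff against L: (-5)p + 8(1−p) = −13p + 8; against C: 10p + 3(1−p) = 7p + 3.
Setting these equal: −13p + 8 = 7p + 3 ⇒ −20p = -5 ⇒ p = 1/4, and the value is (-13)·(1/4) + 8 = 19/4.
For the keeper: with q = P(L), equating Left's and Right's payoffs gives −15q + 10 = 5q + 3 ⇒ q = 7/20.

19/4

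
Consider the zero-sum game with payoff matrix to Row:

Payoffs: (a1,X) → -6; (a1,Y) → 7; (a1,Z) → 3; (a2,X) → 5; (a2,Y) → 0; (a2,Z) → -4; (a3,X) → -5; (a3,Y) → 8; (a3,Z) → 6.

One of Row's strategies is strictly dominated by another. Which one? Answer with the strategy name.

a1

a3 gives a strictly higher payoff than a1 against every column: -5 > -6, 8 > 7, 6 > 3.
So a1 is strictly dominated and Row never plays it.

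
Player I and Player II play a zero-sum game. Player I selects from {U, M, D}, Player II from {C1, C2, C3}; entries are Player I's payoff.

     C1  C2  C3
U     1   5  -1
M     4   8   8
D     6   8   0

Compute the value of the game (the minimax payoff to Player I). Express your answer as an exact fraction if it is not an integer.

24/5

Row minima: U → -1, M → 4, D → 0; maximin = 4.
Column maxima: C1 → 6, C2 → 8, C3 → 8; minimax = 6.
4 ≠ 6, so there is no saddle point; optimal play is mixed.
U is strictly dominated by M, so Player I never plays it.
C2 is strictly dominated by C1 (it gives Player I strictly more in every row), so Player II never plays it.
On the remaining 2×2 (M, D vs C1, C3):
Let Player I play M with probability p. Expected payoff against C1: 4p + 6(1−p) = −2p + 6; against C3: 8p + 0(1−p) = 8p.
Setting these equal: −2p + 6 = 8p ⇒ −10p = -6 ⇒ p = 3/5, and the value is (-2)·(3/5) + 6 = 24/5.
For Player II: with q = P(C1), equating M's and D's payoffs gives −4q + 8 = 6q ⇒ q = 4/5.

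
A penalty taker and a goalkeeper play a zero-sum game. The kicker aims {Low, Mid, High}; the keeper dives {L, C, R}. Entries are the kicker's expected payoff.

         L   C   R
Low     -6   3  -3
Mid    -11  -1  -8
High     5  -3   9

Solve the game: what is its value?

Row minima: Low → -6, Mid → -11, High → -3; maximin = -3.
Column maxima: L → 5, C → 3, R → 9; minimax = 3.
-3 ≠ 3, so there is no saddle point; optimal play is mixed.
Mid is strictly dominated by Low, so the kicker never plays it.
R is strictly dominated by L (it gives the kicker strictly more in every row), so the keeper never plays it.
On the remaining 2×2 (Low, High vs L, C):
Let the kicker play Low with probability p. Expected payoff against L: (-6)p + 5(1−p) = −11p + 5; against C: 3p + (-3)(1−p) = 6p − 3.
Setting these equal: −11p + 5 = 6p − 3 ⇒ −17p = -8 ⇒ p = 8/17, and the value is (-11)·(8/17) + 5 = -3/17.
For the keeper: with q = P(L), equating Low's and High's payoffs gives −9q + 3 = 8q − 3 ⇒ q = 6/17.

-3/17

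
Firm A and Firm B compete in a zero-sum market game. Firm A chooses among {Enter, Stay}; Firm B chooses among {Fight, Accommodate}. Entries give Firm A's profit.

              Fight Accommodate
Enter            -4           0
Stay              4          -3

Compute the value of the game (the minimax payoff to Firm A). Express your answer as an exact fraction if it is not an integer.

Row minima: Enter → -4, Stay → -3; maximin = -3.
Column maxima: Fight → 4, Accommodate → 0; minimax = 0.
-3 ≠ 0, so there is no saddle point; optimal play is mixed.
Let Firm A play Enter with probability p. Expected payoff against Fight: (-4)p + 4(1−p) = −8p + 4; against Accommodate: 0p + (-3)(1−p) = 3p − 3.
Setting these equal: −8p + 4 = 3p − 3 ⇒ −11p = -7 ⇒ p = 7/11, and the value is (-8)·(7/11) + 4 = -12/11.
For Firm B: with q = P(Fight), equating Enter's and Stay's payoffs gives −4q = 7q − 3 ⇒ q = 3/11.

-12/11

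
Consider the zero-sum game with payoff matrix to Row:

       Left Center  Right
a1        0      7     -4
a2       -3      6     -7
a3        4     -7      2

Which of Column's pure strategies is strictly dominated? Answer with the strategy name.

Right holds Row's payoff strictly below Left in every row: -4 < 0, -7 < -3, 2 < 4.
So Left is strictly dominated for Column.

Left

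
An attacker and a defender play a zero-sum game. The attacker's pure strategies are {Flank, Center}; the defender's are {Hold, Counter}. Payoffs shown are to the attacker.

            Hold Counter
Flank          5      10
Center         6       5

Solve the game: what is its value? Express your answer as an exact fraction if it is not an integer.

Row minima: Flank → 5, Center → 5; maximin = 5.
Column maxima: Hold → 6, Counter → 10; minimax = 6.
5 ≠ 6, so there is no saddle point; optimal play is mixed.
Let the attacker play Flank with probability p. Expected payoff against Hold: 5p + 6(1−p) = −p + 6; against Counter: 10p + 5(1−p) = 5p + 5.
Setting these equal: −p + 6 = 5p + 5 ⇒ −6p = -1 ⇒ p = 1/6, and the value is (-1)·(1/6) + 6 = 35/6.
For the defender: with q = P(Hold), equating Flank's and Center's payoffs gives −5q + 10 = q + 5 ⇒ q = 5/6.

35/6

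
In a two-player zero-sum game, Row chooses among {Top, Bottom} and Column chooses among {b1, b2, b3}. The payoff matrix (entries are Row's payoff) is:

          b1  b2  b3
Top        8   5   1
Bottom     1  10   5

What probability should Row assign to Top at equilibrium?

Row minima: Top → 1, Bottom → 1; maximin = 1.
Column maxima: b1 → 8, b2 → 10, b3 → 5; minimax = 5.
1 ≠ 5, so there is no saddle point; optimal play is mixed.
b2 is strictly dominated by b3 (it gives Row strictly more in every row), so Column never plays it.
On the remaining 2×2 (Top, Bottom vs b1, b3):
Let Row play Top with probability p. Expected payoff against b1: 8p + 1(1−p) = 7p + 1; against b3: 1p + 5(1−p) = −4p + 5.
Setting these equal: 7p + 1 = −4p + 5 ⇒ 11p = 4 ⇒ p = 4/11, and the value is (7)·(4/11) + 1 = 39/11.
For Column: with q = P(b1), equating Top's and Bottom's payoffs gives 7q + 1 = −4q + 5 ⇒ q = 4/11.

4/11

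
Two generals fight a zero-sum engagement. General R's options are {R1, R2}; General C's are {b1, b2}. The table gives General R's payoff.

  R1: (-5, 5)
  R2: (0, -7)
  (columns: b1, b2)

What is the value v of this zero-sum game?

-35/17

Row minima: R1 → -5, R2 → -7; maximin = -5.
Column maxima: b1 → 0, b2 → 5; minimax = 0.
-5 ≠ 0, so there is no saddle point; optimal play is mixed.
Let General R play R1 with probability p. Expected payoff against b1: (-5)p + 0(1−p) = −5p; against b2: 5p + (-7)(1−p) = 12p − 7.
Setting these equal: −5p = 12p − 7 ⇒ −17p = -7 ⇒ p = 7/17, and the value is (-5)·(7/17) = -35/17.
For General C: with q = P(b1), equating R1's and R2's payoffs gives −10q + 5 = 7q − 7 ⇒ q = 12/17.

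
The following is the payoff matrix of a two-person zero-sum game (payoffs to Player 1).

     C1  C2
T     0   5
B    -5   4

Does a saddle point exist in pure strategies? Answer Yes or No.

Row minima: T → 0, B → -5; maximin = 0.
Column maxima: C1 → 0, C2 → 5; minimax = 0.
maximin = minimax = 0, so a saddle point exists.

Yes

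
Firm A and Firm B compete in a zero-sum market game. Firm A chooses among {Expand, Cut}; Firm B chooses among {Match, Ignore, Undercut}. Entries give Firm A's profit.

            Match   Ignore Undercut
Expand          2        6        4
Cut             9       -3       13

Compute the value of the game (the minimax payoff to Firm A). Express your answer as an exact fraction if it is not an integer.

15/4

Row minima: Expand → 2, Cut → -3; maximin = 2.
Column maxima: Match → 9, Ignore → 6, Undercut → 13; minimax = 6.
2 ≠ 6, so there is no saddle point; optimal play is mixed.
Undercut is strictly dominated by Match (it gives Firm A strictly more in every row), so Firm B never plays it.
On the remaining 2×2 (Expand, Cut vs Match, Ignore):
Let Firm A play Expand with probability p. Expected payoff against Match: 2p + 9(1−p) = −7p + 9; against Ignore: 6p + (-3)(1−p) = 9p − 3.
Setting these equal: −7p + 9 = 9p − 3 ⇒ −16p = -12 ⇒ p = 3/4, and the value is (-7)·(3/4) + 9 = 15/4.
For Firm B: with q = P(Match), equating Expand's and Cut's payoffs gives −4q + 6 = 12q − 3 ⇒ q = 9/16.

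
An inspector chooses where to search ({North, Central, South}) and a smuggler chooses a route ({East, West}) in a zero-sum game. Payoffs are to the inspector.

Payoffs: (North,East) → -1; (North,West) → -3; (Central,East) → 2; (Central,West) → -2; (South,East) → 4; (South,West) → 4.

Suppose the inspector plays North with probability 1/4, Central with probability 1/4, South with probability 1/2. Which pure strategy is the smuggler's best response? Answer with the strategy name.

If the smuggler plays East, the inspector's expected payoff is (1/4)·(-1) + (1/4)·2 + (1/2)·4 = 9/4.
If the smuggler plays West, the inspector's expected payoff is (1/4)·(-3) + (1/4)·(-2) + (1/2)·4 = 3/4.
The smuggler minimizes the inspector's payoff; the smallest is 3/4, so the best response is West.

West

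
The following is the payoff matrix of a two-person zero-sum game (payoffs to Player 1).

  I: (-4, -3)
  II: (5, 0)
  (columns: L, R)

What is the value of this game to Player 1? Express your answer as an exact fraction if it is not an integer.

0

Row minima: I → -4, II → 0; maximin = 0.
Column maxima: L → 5, R → 0; minimax = 0.
Since maximin = minimax = 0, there is a saddle point and the value is 0.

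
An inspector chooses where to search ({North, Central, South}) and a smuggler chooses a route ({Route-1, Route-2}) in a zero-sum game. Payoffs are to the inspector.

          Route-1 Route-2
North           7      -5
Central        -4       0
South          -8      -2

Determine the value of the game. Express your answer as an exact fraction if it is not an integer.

Row minima: North → -5, Central → -4, South → -8; maximin = -4.
Column maxima: Route-1 → 7, Route-2 → 0; minimax = 0.
-4 ≠ 0, so there is no saddle point; optimal play is mixed.
South is strictly dominated by Central, so the inspector never plays it.
On the remaining 2×2 (North, Central vs Route-1, Route-2):
Let the inspector play North with probability p. Expected payoff against Route-1: 7p + (-4)(1−p) = 11p − 4; against Route-2: (-5)p + 0(1−p) = −5p.
Setting these equal: 11p − 4 = −5p ⇒ 16p = 4 ⇒ p = 1/4, and the value is (11)·(1/4) − 4 = -5/4.
For the smuggler: with q = P(Route-1), equating North's and Central's payoffs gives 12q − 5 = −4q ⇒ q = 5/16.

-5/4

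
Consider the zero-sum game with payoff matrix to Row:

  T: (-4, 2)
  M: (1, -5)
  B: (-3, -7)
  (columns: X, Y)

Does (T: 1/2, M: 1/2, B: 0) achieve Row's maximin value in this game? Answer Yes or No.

Against X this mix gives (1/2)·(-4) + (1/2)·1 = -3/2.
Against Y this mix gives (1/2)·2 + (1/2)·(-5) = -3/2.
All of Column's active replies (X, Y) yield -3/2, and no column does worse for Row. The mix makes Column indifferent and guarantees -3/2, so it is optimal.

Yes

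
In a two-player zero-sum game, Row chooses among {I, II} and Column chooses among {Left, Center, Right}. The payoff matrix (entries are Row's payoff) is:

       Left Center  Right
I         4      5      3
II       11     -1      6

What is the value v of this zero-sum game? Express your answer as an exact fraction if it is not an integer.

11/3

Row minima: I → 3, II → -1; maximin = 3.
Column maxima: Left → 11, Center → 5, Right → 6; minimax = 5.
3 ≠ 5, so there is no saddle point; optimal play is mixed.
Left is strictly dominated by Right (it gives Row strictly more in every row), so Column never plays it.
On the remaining 2×2 (I, II vs Center, Right):
Let Row play I with probability p. Expected payoff against Center: 5p + (-1)(1−p) = 6p − 1; against Right: 3p + 6(1−p) = −3p + 6.
Setting these equal: 6p − 1 = −3p + 6 ⇒ 9p = 7 ⇒ p = 7/9, and the value is (6)·(7/9) − 1 = 11/3.
For Column: with q = P(Center), equating I's and II's payoffs gives 2q + 3 = −7q + 6 ⇒ q = 1/3.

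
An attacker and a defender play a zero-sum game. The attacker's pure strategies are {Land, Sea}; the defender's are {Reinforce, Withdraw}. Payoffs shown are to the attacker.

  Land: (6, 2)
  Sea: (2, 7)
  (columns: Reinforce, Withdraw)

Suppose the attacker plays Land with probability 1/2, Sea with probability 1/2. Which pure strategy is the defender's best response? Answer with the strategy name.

Reinforce

If the defender plays Reinforce, the attacker's expected payoff is (1/2)·6 + (1/2)·2 = 4.
If the defender plays Withdraw, the attacker's expected payoff is (1/2)·2 + (1/2)·7 = 9/2.
The defender minimizes the attacker's payoff; the smallest is 4, so the best response is Reinforce.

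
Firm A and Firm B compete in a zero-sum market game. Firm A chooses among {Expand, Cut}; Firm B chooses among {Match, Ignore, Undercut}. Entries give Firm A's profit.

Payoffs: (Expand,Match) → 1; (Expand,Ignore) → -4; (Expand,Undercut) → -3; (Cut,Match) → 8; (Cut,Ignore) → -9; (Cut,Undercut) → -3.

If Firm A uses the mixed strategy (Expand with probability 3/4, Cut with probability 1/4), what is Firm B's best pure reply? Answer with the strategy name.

Ignore

If Firm B plays Match, Firm A's expected payoff is (3/4)·1 + (1/4)·8 = 11/4.
If Firm B plays Ignore, Firm A's expected payoff is (3/4)·(-4) + (1/4)·(-9) = -21/4.
If Firm B plays Undercut, Firm A's expected payoff is (3/4)·(-3) + (1/4)·(-3) = -3.
Firm B minimizes Firm A's payoff; the smallest is -21/4, so the best response is Ignore.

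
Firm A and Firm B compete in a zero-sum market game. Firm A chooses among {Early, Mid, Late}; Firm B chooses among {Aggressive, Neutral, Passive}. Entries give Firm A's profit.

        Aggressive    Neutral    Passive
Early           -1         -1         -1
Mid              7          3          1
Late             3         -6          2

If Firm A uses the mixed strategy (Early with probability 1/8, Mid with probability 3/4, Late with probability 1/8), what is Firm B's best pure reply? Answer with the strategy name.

Passive

If Firm B plays Aggressive, Firm A's expected payoff is (1/8)·(-1) + (3/4)·7 + (1/8)·3 = 11/2.
If Firm B plays Neutral, Firm A's expected payoff is (1/8)·(-1) + (3/4)·3 + (1/8)·(-6) = 11/8.
If Firm B plays Passive, Firm A's expected payoff is (1/8)·(-1) + (3/4)·1 + (1/8)·2 = 7/8.
Firm B minimizes Firm A's payoff; the smallest is 7/8, so the best response is Passive.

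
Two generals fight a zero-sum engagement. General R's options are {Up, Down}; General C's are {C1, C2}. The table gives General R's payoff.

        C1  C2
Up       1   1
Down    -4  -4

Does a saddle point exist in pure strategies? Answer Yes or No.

Row minima: Up → 1, Down → -4; maximin = 1.
Column maxima: C1 → 1, C2 → 1; minimax = 1.
maximin = minimax = 1, so a saddle point exists.

Yes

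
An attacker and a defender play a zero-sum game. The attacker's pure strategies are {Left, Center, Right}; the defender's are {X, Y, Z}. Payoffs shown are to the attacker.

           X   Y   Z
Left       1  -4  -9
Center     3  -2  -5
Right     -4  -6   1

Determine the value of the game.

Row minima: Left → -9, Center → -5, Right → -6; maximin = -5.
Column maxima: X → 3, Y → -2, Z → 1; minimax = -2.
-5 ≠ -2, so there is no saddle point; optimal play is mixed.
Left is strictly dominated by Center, so the attacker never plays it.
X is strictly dominated by Y (it gives the attacker strictly more in every row), so the defender never plays it.
On the remaining 2×2 (Center, Right vs Y, Z):
Let the attacker play Center with probability p. Expected payoff against Y: (-2)p + (-6)(1−p) = 4p − 6; against Z: (-5)p + 1(1−p) = −6p + 1.
Setting these equal: 4p − 6 = −6p + 1 ⇒ 10p = 7 ⇒ p = 7/10, and the value is (4)·(7/10) − 6 = -16/5.
For the defender: with q = P(Y), equating Center's and Right's payoffs gives 3q − 5 = −7q + 1 ⇒ q = 3/5.

-16/5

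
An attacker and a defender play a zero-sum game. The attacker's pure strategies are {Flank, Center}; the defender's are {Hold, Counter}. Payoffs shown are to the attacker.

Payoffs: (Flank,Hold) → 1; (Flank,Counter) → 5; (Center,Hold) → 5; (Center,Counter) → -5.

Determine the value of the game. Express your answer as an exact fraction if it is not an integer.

15/7

Row minima: Flank → 1, Center → -5; maximin = 1.
Column maxima: Hold → 5, Counter → 5; minimax = 5.
1 ≠ 5, so there is no saddle point; optimal play is mixed.
Let the attacker play Flank with probability p. Expected payoff against Hold: 1p + 5(1−p) = −4p + 5; against Counter: 5p + (-5)(1−p) = 10p − 5.
Setting these equal: −4p + 5 = 10p − 5 ⇒ −14p = -10 ⇒ p = 5/7, and the value is (-4)·(5/7) + 5 = 15/7.
For the defender: with q = P(Hold), equating Flank's and Center's payoffs gives −4q + 5 = 10q − 5 ⇒ q = 5/7.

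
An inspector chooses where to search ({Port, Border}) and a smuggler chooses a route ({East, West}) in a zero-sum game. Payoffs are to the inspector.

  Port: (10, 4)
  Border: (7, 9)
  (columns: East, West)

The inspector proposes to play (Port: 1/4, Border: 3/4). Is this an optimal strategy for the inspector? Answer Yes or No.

Against East this mix gives (1/4)·10 + (3/4)·7 = 31/4.
Against West this mix gives (1/4)·4 + (3/4)·9 = 31/4.
All of the smuggler's active replies (East, West) yield 31/4, and no column does worse for the inspector. The mix makes the smuggler indifferent and guarantees 31/4, so it is optimal.

Yes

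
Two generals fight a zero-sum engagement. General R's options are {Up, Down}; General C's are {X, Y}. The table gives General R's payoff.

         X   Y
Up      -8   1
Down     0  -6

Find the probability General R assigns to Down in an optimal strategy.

Row minima: Up → -8, Down → -6; maximin = -6.
Column maxima: X → 0, Y → 1; minimax = 0.
-6 ≠ 0, so there is no saddle point; optimal play is mixed.
Let General R play Up with probability p. Expected payoff against X: (-8)p + 0(1−p) = −8p; against Y: 1p + (-6)(1−p) = 7p − 6.
Setting these equal: −8p = 7p − 6 ⇒ −15p = -6 ⇒ p = 2/5, and the value is (-8)·(2/5) = -16/5.
For General C: with q = P(X), equating Up's and Down's payoffs gives −9q + 1 = 6q − 6 ⇒ q = 7/15.

3/5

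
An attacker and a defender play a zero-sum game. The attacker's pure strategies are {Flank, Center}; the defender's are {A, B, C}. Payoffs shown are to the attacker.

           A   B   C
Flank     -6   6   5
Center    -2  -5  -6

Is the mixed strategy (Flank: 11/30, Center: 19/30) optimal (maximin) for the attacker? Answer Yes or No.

No

Against A this mix gives (11/30)·(-6) + (19/30)·(-2) = -52/15.
Against B this mix gives (11/30)·6 + (19/30)·(-5) = -29/30.
Against C this mix gives (11/30)·5 + (19/30)·(-6) = -59/30.
The defender will play A, holding the attacker to -52/15. Shifting weight toward the row that does better against A would raise this floor (the equalizing mix achieves -46/15 against both A and C), so the proposed strategy is not optimal.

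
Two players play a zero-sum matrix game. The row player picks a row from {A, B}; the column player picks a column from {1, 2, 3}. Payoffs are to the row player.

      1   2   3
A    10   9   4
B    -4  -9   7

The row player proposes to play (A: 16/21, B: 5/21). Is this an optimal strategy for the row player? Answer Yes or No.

Against 1 this mix gives (16/21)·10 + (5/21)·(-4) = 20/3.
Against 2 this mix gives (16/21)·9 + (5/21)·(-9) = 33/7.
Against 3 this mix gives (16/21)·4 + (5/21)·7 = 33/7.
All of the column player's active replies (2, 3) yield 33/7, and no column does worse for the row player. The mix makes the column player indifferent and guarantees 33/7, so it is optimal.

Yes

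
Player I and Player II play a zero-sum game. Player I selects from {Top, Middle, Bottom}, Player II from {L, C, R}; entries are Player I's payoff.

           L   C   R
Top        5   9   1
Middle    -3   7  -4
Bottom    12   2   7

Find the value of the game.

Row minima: Top → 1, Middle → -4, Bottom → 2; maximin = 2.
Column maxima: L → 12, C → 9, R → 7; minimax = 7.
2 ≠ 7, so there is no saddle point; optimal play is mixed.
Middle is strictly dominated by Top, so Player I never plays it.
L is strictly dominated by R (it gives Player I strictly more in every row), so Player II never plays it.
On the remaining 2×2 (Top, Bottom vs C, R):
Let Player I play Top with probability p. Expected payoff against C: 9p + 2(1−p) = 7p + 2; against R: 1p + 7(1−p) = −6p + 7.
Setting these equal: 7p + 2 = −6p + 7 ⇒ 13p = 5 ⇒ p = 5/13, and the value is (7)·(5/13) + 2 = 61/13.
For Player II: with q = P(C), equating Top's and Bottom's payoffs gives 8q + 1 = −5q + 7 ⇒ q = 6/13.

61/13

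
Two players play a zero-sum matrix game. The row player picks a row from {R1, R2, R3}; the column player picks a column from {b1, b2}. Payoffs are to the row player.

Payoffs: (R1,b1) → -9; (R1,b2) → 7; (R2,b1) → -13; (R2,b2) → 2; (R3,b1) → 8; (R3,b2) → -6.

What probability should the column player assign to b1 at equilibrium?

13/30

Row minima: R1 → -9, R2 → -13, R3 → -6; maximin = -6.
Column maxima: b1 → 8, b2 → 7; minimax = 7.
-6 ≠ 7, so there is no saddle point; optimal play is mixed.
R2 is strictly dominated by R1, so the row player never plays it.
On the remaining 2×2 (R1, R3 vs b1, b2):
Let the row player play R1 with probability p. Expected payoff against b1: (-9)p + 8(1−p) = −17p + 8; against b2: 7p + (-6)(1−p) = 13p − 6.
Setting these equal: −17p + 8 = 13p − 6 ⇒ −30p = -14 ⇒ p = 7/15, and the value is (-17)·(7/15) + 8 = 1/15.
For the column player: with q = P(b1), equating R1's and R3's payoffs gives −16q + 7 = 14q − 6 ⇒ q = 13/30.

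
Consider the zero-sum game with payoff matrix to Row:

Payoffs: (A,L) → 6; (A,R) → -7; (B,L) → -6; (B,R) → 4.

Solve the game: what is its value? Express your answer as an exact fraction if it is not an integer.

Row minima: A → -7, B → -6; maximin = -6.
Column maxima: L → 6, R → 4; minimax = 4.
-6 ≠ 4, so there is no saddle point; optimal play is mixed.
Let Row play A with probability p. Expected payoff against L: 6p + (-6)(1−p) = 12p − 6; against R: (-7)p + 4(1−p) = −11p + 4.
Setting these equal: 12p − 6 = −11p + 4 ⇒ 23p = 10 ⇒ p = 10/23, and the value is (12)·(10/23) − 6 = -18/23.
For Column: with q = P(L), equating A's and B's payoffs gives 13q − 7 = −10q + 4 ⇒ q = 11/23.

-18/23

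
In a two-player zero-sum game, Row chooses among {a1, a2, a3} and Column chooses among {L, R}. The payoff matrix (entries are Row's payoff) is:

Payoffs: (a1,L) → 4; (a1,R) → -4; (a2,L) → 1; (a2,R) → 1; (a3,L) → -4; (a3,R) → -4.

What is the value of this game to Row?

1

Row minima: a1 → -4, a2 → 1, a3 → -4; maximin = 1.
Column maxima: L → 4, R → 1; minimax = 1.
Since maximin = minimax = 1, there is a saddle point and the value is 1.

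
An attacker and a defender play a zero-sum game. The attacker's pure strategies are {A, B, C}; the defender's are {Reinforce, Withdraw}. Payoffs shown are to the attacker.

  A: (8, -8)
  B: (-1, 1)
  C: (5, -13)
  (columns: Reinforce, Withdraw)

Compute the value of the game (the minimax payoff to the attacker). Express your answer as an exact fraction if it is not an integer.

0

Row minima: A → -8, B → -1, C → -13; maximin = -1.
Column maxima: Reinforce → 8, Withdraw → 1; minimax = 1.
-1 ≠ 1, so there is no saddle point; optimal play is mixed.
C is strictly dominated by A, so the attacker never plays it.
On the remaining 2×2 (A, B vs Reinforce, Withdraw):
Let the attacker play A with probability p. Expected payoff against Reinforce: 8p + (-1)(1−p) = 9p − 1; against Withdraw: (-8)p + 1(1−p) = −9p + 1.
Setting these equal: 9p − 1 = −9p + 1 ⇒ 18p = 2 ⇒ p = 1/9, and the value is (9)·(1/9) − 1 = 0.
For the defender: with q = P(Reinforce), equating A's and B's payoffs gives 16q − 8 = −2q + 1 ⇒ q = 1/2.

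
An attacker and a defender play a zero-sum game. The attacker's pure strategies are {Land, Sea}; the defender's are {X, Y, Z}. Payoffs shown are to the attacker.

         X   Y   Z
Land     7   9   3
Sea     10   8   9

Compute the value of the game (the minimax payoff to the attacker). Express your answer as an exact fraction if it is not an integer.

57/7

Row minima: Land → 3, Sea → 8; maximin = 8.
Column maxima: X → 10, Y → 9, Z → 9; minimax = 9.
8 ≠ 9, so there is no saddle point; optimal play is mixed.
X is strictly dominated by Z (it gives the attacker strictly more in every row), so the defender never plays it.
On the remaining 2×2 (Land, Sea vs Y, Z):
Let the attacker play Land with probability p. Expected payoff against Y: 9p + 8(1−p) = p + 8; against Z: 3p + 9(1−p) = −6p + 9.
Setting these equal: p + 8 = −6p + 9 ⇒ 7p = 1 ⇒ p = 1/7, and the value is (1)·(1/7) + 8 = 57/7.
For the defender: with q = P(Y), equating Land's and Sea's payoffs gives 6q + 3 = −q + 9 ⇒ q = 6/7.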